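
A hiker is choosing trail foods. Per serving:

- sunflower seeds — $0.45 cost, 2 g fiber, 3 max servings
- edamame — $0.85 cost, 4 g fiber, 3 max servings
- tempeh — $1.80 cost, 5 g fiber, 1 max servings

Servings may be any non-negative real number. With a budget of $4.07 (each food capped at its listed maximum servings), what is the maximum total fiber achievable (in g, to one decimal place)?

18.5 g

Fiber per dollar: edamame 4.706, sunflower seeds 4.444, tempeh 2.778.
Take 3 servings of edamame: spends $2.55, +12.0 g fiber (running total 12.0 g).
Take 3 servings of sunflower seeds: spends $1.35, +6.0 g fiber (running total 18.0 g).
Take 0.09444 servings of tempeh: spends $0.17, +0.5 g fiber (running total 18.5 g).
Filling greedily by fiber-per-dollar is optimal for one linear limit, giving 18.5 g.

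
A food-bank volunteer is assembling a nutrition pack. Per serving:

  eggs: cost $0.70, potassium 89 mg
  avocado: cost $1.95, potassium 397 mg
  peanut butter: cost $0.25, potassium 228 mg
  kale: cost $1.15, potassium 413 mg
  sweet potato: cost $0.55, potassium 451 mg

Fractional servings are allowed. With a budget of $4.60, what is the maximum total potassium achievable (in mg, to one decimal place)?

4195.2 mg

Potassium per dollar: peanut butter 912, sweet potato 820, kale 359.1, avocado 203.6, eggs 127.1.
With no serving limits, spend the whole cost allowance on peanut butter: $4.60 / $0.25 × 228 mg = 4195.2 mg.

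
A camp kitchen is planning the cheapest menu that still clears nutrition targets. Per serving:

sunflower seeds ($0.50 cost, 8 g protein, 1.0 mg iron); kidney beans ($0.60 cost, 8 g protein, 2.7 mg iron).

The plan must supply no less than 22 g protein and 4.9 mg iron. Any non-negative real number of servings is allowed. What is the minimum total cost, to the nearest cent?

$1.50

sunflower seeds only: max(22/8, 4.9/1.0) = 4.9 servings → $2.45.
kidney beans only: max(22/8, 4.9/2.7) = 2.75 servings → $1.65.
sunflower seeds + kidney beans with both tight: 1.485 servings and 1.265 servings → $1.50.
Cheapest feasible corner: $1.50.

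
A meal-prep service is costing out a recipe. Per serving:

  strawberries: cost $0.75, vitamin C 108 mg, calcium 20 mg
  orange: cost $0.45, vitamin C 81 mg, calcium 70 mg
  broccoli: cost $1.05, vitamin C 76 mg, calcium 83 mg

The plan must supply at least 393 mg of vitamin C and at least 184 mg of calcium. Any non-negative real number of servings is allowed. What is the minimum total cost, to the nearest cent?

$2.18

At the optimum either one food covers both requirements or two foods hit both targets exactly; no other combination can be cheaper.
strawberries only: max(393/108, 184/20) = 9.2 servings → $6.90.
orange only: max(393/81, 184/70) = 4.852 servings → $2.18.
broccoli only: max(393/76, 184/83) = 5.171 servings → $5.43.
strawberries + orange with both tight: 2.122 servings and 2.022 servings → $2.50.
strawberries + broccoli with both tight: 2.503 servings and 1.614 servings → $3.57.
orange + broccoli with both targets exact would need a negative amount; discard.
The minimum over all feasible corners is $2.18.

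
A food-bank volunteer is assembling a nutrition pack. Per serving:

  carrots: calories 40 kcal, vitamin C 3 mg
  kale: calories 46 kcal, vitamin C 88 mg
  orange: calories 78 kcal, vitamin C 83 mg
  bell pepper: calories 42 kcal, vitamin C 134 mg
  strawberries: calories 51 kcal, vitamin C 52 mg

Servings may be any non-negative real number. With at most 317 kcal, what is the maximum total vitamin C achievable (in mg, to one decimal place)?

1011.4 mg

Vitamin C per kcal: bell pepper 3.19, kale 1.913, orange 1.064, strawberries 1.02, carrots 0.075.
With no serving limits, spend the whole calories allowance on bell pepper: 317 kcal / 42 kcal × 134 mg = 1011.4 mg.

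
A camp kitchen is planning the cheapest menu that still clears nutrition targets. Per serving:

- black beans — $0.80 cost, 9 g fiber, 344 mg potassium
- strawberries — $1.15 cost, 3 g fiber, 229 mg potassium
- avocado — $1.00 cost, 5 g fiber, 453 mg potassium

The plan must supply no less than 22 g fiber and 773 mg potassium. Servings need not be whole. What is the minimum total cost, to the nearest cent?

An LP optimum is at a vertex; with two nutrient constraints at most two foods are used. Check each candidate.
black beans only: max(22/9, 773/344) = 2.444 servings → $1.96.
strawberries only: max(22/3, 773/229) = 7.333 servings → $8.43.
avocado only: max(22/5, 773/453) = 4.4 servings → $4.40.
black beans + strawberries: the both-tight solution has a negative serving — not a feasible corner.
black beans + avocado with both targets exact would need a negative amount; discard.
strawberries + avocado: the both-tight solution has a negative serving — not a feasible corner.
The minimum over all feasible corners is $1.96.

$1.96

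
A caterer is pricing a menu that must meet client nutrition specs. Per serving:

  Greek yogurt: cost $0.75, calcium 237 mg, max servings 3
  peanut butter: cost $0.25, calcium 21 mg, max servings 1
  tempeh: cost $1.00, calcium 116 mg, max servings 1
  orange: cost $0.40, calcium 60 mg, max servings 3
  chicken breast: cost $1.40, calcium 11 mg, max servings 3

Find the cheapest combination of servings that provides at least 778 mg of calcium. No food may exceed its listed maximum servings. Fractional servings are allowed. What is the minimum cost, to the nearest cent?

$2.70

Cost per mg of calcium: Greek yogurt $0.0032, orange $0.0067, tempeh $0.0086, peanut butter $0.0119, chicken breast $0.1273.
Take 3 servings of Greek yogurt: +711.0 mg calcium for $2.25 (total $2.25, still need 67.0 mg).
Take 1.117 servings of orange: +67.0 mg calcium for $0.45 (total $2.70, still need 0.0 mg).
Filling from the cheapest source first is optimal under one linear minimum: $2.70.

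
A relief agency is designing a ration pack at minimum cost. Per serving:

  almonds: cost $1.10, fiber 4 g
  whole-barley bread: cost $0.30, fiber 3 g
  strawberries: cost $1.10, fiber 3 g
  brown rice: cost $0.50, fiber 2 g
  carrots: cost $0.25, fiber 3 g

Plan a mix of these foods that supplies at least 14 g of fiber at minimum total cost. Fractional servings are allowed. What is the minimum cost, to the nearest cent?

Cost per g of fiber: carrots $0.0833, whole-barley bread $0.1000, brown rice $0.2500, almonds $0.2750, strawberries $0.3667.
With no serving limits, use only carrots: 14 g / 3 g = 4.667 servings × $0.25 = $1.17.

$1.17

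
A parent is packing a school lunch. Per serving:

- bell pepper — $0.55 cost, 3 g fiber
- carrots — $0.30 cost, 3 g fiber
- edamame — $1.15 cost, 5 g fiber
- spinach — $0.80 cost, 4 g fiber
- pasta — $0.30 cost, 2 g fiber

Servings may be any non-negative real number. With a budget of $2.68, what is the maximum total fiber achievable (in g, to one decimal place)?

Fiber per dollar: carrots 10, pasta 6.667, bell pepper 5.455, spinach 5, edamame 4.348.
With no serving limits, spend the whole cost allowance on carrots: $2.68 / $0.30 × 3 g = 26.8 g.

26.8 g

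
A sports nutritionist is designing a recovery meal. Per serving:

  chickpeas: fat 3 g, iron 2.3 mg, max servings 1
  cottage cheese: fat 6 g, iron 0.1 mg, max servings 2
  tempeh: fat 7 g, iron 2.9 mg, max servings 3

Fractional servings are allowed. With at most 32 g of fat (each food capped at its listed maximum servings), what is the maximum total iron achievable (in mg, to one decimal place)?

Iron per g fat: chickpeas 0.7667, tempeh 0.4143, cottage cheese 0.01667.
Take 1 serving of chickpeas: uses 3 g fat, +2.3 mg iron (running total 2.3 mg).
Take 3 servings of tempeh: uses 21 g fat, +8.7 mg iron (running total 11.0 mg).
Take 1.333 servings of cottage cheese: uses 8 g fat, +0.1 mg iron (running total 11.1 mg).
Greedy by best ratio exhausts the fat allowance optimally: 11.1 mg.

11.1 mg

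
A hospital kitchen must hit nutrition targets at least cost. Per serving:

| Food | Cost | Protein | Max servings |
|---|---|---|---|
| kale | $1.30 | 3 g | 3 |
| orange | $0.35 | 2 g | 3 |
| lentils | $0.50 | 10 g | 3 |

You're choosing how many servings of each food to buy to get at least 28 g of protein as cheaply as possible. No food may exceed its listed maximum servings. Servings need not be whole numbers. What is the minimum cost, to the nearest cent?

$1.40

Cost per g of protein: lentils $0.0500, orange $0.1750, kale $0.4333.
Take 2.8 servings of lentils: +28.0 g protein for $1.40 (total $1.40, still need 0.0 g).
Filling from the cheapest source first is optimal under one linear minimum: $1.40.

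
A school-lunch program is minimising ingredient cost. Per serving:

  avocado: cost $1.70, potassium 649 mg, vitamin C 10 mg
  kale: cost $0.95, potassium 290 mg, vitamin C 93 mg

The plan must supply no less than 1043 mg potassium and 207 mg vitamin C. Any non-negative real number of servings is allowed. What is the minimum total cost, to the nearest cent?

Two binding constraints pin down two serving amounts, so the optimal mix uses at most two foods. The candidates are each food alone (scaled to the tighter of potassium/vitamin C) and each pair with both constraints tight.
avocado only: max(1043/649, 207/10) = 20.7 servings → $35.19.
kale only: max(1043/290, 207/93) = 3.597 servings → $3.42.
avocado + kale with both tight: 0.6434 servings and 2.157 servings → $3.14.
So the least-cost plan costs $3.14.

$3.14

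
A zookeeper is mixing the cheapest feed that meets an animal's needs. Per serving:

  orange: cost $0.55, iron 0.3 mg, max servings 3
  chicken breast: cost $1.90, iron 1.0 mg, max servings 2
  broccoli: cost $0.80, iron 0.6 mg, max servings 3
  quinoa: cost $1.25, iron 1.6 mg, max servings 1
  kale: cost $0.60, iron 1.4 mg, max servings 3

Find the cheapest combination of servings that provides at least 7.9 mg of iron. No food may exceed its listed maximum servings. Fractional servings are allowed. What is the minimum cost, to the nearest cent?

$6.00

Cost per mg of iron: kale $0.4286, quinoa $0.7812, broccoli $1.3333, orange $1.8333, chicken breast $1.9000.
Take 3 servings of kale: +4.2 mg iron for $1.80 (total $1.80, still need 3.7 mg).
Take 1 serving of quinoa: +1.6 mg iron for $1.25 (total $3.05, still need 2.1 mg).
Take 3 servings of broccoli: +1.8 mg iron for $2.40 (total $5.45, still need 0.3 mg).
Take 1 serving of orange: +0.3 mg iron for $0.55 (total $6.00, still need 0.0 mg).
Greedy by cheapest-per-mg is optimal for a single linear constraint, so the minimum cost is $6.00.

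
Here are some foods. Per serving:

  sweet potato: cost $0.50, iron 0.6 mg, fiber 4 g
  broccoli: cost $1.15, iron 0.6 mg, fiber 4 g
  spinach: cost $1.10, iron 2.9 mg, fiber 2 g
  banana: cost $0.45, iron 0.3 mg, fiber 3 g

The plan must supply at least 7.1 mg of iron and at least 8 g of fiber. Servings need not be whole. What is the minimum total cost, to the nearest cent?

This is a tiny linear program; its minimum lies at a vertex of the feasible set. List the vertices and price them.
sweet potato only: max(7.1/0.6, 8/4) = 11.83 servings → $5.92.
broccoli only: max(7.1/0.6, 8/4) = 11.83 servings → $13.61.
spinach only: max(7.1/2.9, 8/2) = 4 servings → $4.40.
banana only: max(7.1/0.3, 8/3) = 23.67 servings → $10.65.
sweet potato + broccoli (both tight): parallel constraints — no distinct corner.
sweet potato + spinach with both tight: 0.8654 servings and 2.269 servings → $2.93.
sweet potato + banana: the both-tight solution has a negative serving — not a feasible corner.
broccoli + spinach with both tight: 0.8654 servings and 2.269 servings → $3.49.
broccoli + banana: the both-tight solution has a negative serving — not a feasible corner.
spinach + banana with both tight: 2.333 servings and 1.111 servings → $3.07.
Cheapest feasible corner: $2.93.

$2.93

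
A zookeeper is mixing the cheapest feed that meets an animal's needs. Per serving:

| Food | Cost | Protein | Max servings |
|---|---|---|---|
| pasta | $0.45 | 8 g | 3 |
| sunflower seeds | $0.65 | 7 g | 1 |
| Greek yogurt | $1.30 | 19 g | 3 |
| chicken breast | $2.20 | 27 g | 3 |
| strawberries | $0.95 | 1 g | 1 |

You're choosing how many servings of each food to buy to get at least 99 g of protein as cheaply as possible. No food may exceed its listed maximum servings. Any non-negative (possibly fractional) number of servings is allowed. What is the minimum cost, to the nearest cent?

$6.72

Cost per g of protein: pasta $0.0563, Greek yogurt $0.0684, chicken breast $0.0815, sunflower seeds $0.0929, strawberries $0.9500.
Take 3 servings of pasta: +24.0 g protein for $1.35 (total $1.35, still need 75.0 g).
Take 3 servings of Greek yogurt: +57.0 g protein for $3.90 (total $5.25, still need 18.0 g).
Take 0.6667 servings of chicken breast: +18.0 g protein for $1.47 (total $6.72, still need 0.0 g).
Greedy by cheapest-per-g is optimal for a single linear constraint, so the minimum cost is $6.72.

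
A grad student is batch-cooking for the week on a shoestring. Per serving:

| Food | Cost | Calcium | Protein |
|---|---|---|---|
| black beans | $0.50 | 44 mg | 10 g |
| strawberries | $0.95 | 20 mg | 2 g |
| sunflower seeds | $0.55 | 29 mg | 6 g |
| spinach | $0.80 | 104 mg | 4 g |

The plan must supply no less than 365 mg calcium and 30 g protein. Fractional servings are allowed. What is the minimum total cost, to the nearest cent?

With two linear requirements the optimum uses one or two foods; enumerate the corners.
black beans only: max(365/44, 30/10) = 8.295 servings → $4.15.
strawberries only: max(365/20, 30/2) = 18.25 servings → $17.34.
sunflower seeds only: max(365/29, 30/6) = 12.59 servings → $6.92.
spinach only: max(365/104, 30/4) = 7.5 servings → $6.00.
black beans + strawberries with both targets exact would need a negative amount; discard.
black beans + sunflower seeds: intersection lies outside the first quadrant.
black beans + spinach with both tight: 1.921 servings and 2.697 servings → $3.12.
strawberries + sunflower seeds: the both-tight solution has a negative serving — not a feasible corner.
strawberries + spinach with both tight: 12.97 servings and 1.016 servings → $13.13.
sunflower seeds + spinach with both tight: 3.268 servings and 2.598 servings → $3.88.
The minimum over all feasible corners is $3.12.

$3.12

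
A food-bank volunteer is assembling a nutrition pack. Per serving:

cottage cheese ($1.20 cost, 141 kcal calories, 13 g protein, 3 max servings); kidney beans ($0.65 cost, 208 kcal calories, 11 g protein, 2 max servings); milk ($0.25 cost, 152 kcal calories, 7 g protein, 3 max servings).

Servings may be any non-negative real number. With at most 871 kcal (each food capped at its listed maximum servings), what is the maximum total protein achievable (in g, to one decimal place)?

62.5 g

Protein per kcal: cottage cheese 0.0922, kidney beans 0.05288, milk 0.04605.
Take 3 servings of cottage cheese: uses 423 kcal, +39.0 g protein (running total 39.0 g).
Take 2 servings of kidney beans: uses 416 kcal, +22.0 g protein (running total 61.0 g).
Take 0.2105 servings of milk: uses 32 kcal, +1.5 g protein (running total 62.5 g).
Filling greedily by protein-per-kcal is optimal for one linear limit, giving 62.5 g.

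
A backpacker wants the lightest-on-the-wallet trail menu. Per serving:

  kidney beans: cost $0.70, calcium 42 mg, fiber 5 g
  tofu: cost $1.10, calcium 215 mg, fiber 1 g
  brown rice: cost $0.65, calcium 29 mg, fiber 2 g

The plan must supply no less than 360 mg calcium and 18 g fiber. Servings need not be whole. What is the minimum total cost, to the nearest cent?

$3.49

Two binding constraints pin down two serving amounts, so the optimal mix uses at most two foods. The candidates are each food alone (scaled to the tighter of calcium/fiber) and each pair with both constraints tight.
kidney beans only: max(360/42, 18/5) = 8.571 servings → $6.00.
tofu only: max(360/215, 18/1) = 18 servings → $19.80.
brown rice only: max(360/29, 18/2) = 12.41 servings → $8.07.
kidney beans + tofu with both tight: 3.398 servings and 1.011 servings → $3.49.
kidney beans + brown rice: intersection lies outside the first quadrant.
tofu + brown rice with both tight: 0.4938 servings and 8.753 servings → $6.23.
The minimum over all feasible corners is $3.49.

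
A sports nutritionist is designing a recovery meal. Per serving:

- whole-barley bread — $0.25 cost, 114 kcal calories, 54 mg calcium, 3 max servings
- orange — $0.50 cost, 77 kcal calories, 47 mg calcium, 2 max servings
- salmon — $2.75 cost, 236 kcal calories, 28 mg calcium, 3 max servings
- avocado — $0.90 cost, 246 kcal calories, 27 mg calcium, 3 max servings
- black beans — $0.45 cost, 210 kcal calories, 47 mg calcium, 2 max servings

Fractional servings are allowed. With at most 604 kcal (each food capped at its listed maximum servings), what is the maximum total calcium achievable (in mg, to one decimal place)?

280.2 mg

Calcium per kcal: orange 0.6104, whole-barley bread 0.4737, black beans 0.2238, salmon 0.1186, avocado 0.1098.
Take 2 servings of orange: uses 154 kcal, +94.0 mg calcium (running total 94.0 mg).
Take 3 servings of whole-barley bread: uses 342 kcal, +162.0 mg calcium (running total 256.0 mg).
Take 0.5143 servings of black beans: uses 108 kcal, +24.2 mg calcium (running total 280.2 mg).
Filling greedily by calcium-per-kcal is optimal for one linear limit, giving 280.2 mg.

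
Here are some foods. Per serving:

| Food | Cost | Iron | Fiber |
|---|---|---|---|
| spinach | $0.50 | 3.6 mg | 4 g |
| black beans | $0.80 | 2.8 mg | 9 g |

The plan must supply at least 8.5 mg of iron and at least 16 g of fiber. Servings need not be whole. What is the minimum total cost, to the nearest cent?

Minimising a linear cost over {iron ≥ 8.5, fiber ≥ 16, servings ≥ 0} — the optimum is at a vertex, using one or two foods.
spinach only: max(8.5/3.6, 16/4) = 4 servings → $2.00.
black beans only: max(8.5/2.8, 16/9) = 3.036 servings → $2.43.
spinach + black beans with both tight: 1.495 servings and 1.113 servings → $1.64.
Cheapest feasible corner: $1.64.

$1.64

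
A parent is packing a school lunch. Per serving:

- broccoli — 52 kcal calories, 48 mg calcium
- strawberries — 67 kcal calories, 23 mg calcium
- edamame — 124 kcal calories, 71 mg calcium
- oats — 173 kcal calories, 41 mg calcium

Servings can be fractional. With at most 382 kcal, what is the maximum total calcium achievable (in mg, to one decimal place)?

Calcium per kcal: broccoli 0.9231, edamame 0.5726, strawberries 0.3433, oats 0.237.
With no serving limits, spend the whole calories allowance on broccoli: 382 kcal / 52 kcal × 48 mg = 352.6 mg.

352.6 mg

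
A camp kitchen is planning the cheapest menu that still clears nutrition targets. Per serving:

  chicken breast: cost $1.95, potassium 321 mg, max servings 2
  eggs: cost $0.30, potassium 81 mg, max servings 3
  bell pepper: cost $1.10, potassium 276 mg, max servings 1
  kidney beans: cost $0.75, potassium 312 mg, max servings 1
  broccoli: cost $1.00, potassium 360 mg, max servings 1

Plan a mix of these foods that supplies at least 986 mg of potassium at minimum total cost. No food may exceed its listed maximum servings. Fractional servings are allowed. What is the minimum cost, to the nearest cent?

Cost per mg of potassium: kidney beans $0.0024, broccoli $0.0028, eggs $0.0037, bell pepper $0.0040, chicken breast $0.0061.
Take 1 serving of kidney beans: +312.0 mg potassium for $0.75 (total $0.75, still need 674.0 mg).
Take 1 serving of broccoli: +360.0 mg potassium for $1.00 (total $1.75, still need 314.0 mg).
Take 3 servings of eggs: +243.0 mg potassium for $0.90 (total $2.65, still need 71.0 mg).
Take 0.2572 servings of bell pepper: +71.0 mg potassium for $0.28 (total $2.93, still need 0.0 mg).
Greedy by cheapest-per-mg is optimal for a single linear constraint, so the minimum cost is $2.93.

$2.93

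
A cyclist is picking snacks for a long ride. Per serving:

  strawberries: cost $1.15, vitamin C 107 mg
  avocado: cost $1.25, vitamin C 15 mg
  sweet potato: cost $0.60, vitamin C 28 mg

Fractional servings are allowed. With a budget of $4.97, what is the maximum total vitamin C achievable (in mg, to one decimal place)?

462.4 mg

Vitamin C per dollar: strawberries 93.04, sweet potato 46.67, avocado 12.
With no serving limits, spend the whole cost allowance on strawberries: $4.97 / $1.15 × 107 mg = 462.4 mg.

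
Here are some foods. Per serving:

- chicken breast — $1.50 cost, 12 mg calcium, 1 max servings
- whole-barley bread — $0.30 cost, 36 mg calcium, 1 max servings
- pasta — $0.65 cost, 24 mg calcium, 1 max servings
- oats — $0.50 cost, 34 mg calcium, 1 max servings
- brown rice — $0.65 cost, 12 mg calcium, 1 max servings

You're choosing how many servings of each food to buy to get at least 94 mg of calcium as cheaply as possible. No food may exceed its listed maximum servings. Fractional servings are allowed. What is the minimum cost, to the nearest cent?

$1.45

Cost per mg of calcium: whole-barley bread $0.0083, oats $0.0147, pasta $0.0271, brown rice $0.0542, chicken breast $0.1250.
Take 1 serving of whole-barley bread: +36.0 mg calcium for $0.30 (total $0.30, still need 58.0 mg).
Take 1 serving of oats: +34.0 mg calcium for $0.50 (total $0.80, still need 24.0 mg).
Take 1 serving of pasta: +24.0 mg calcium for $0.65 (total $1.45, still need 0.0 mg).
Greedy by cheapest-per-mg is optimal for a single linear constraint, so the minimum cost is $1.45.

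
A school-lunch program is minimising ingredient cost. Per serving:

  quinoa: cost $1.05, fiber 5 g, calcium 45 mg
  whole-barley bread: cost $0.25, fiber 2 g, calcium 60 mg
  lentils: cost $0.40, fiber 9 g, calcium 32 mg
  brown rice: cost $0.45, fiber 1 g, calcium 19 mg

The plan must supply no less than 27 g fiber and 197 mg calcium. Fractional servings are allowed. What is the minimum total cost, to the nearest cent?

$1.51

Two binding constraints pin down two serving amounts, so the optimal mix uses at most two foods. The candidates are each food alone (scaled to the tighter of fiber/calcium) and each pair with both constraints tight.
quinoa only: max(27/5, 197/45) = 5.4 servings → $5.67.
whole-barley bread only: max(27/2, 197/60) = 13.5 servings → $3.38.
lentils only: max(27/9, 197/32) = 6.156 servings → $2.46.
brown rice only: max(27/1, 197/19) = 27 servings → $12.15.
quinoa + whole-barley bread: the both-tight solution has a negative serving — not a feasible corner.
quinoa + lentils with both tight: 3.71 servings and 0.9388 servings → $4.27.
quinoa + brown rice with both targets exact would need a negative amount; discard.
whole-barley bread + lentils with both tight: 1.91 servings and 2.576 servings → $1.51.
whole-barley bread + brown rice: the both-tight solution has a negative serving — not a feasible corner.
lentils + brown rice with both tight: 2.273 servings and 6.54 servings → $3.85.
So the least-cost plan costs $1.51.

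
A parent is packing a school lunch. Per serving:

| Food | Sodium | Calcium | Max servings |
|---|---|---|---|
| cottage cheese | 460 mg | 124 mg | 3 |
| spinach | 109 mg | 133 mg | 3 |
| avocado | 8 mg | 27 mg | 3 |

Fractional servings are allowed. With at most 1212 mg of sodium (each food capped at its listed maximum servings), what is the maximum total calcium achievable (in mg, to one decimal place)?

Calcium per mg sodium: avocado 3.375, spinach 1.22, cottage cheese 0.2696.
Take 3 servings of avocado: uses 24 mg sodium, +81.0 mg calcium (running total 81.0 mg).
Take 3 servings of spinach: uses 327 mg sodium, +399.0 mg calcium (running total 480.0 mg).
Take 1.872 servings of cottage cheese: uses 861 mg sodium, +232.1 mg calcium (running total 712.1 mg).
Greedy by best ratio exhausts the sodium allowance optimally: 712.1 mg.

712.1 mg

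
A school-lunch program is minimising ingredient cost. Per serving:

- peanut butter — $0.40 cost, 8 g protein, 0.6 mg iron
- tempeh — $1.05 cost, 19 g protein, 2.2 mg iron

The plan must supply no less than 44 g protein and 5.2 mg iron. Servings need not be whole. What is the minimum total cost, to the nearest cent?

$2.48

Minimising a linear cost over {protein ≥ 44, iron ≥ 5.2, servings ≥ 0} — the optimum is at a vertex, using one or two foods.
peanut butter only: max(44/8, 5.2/0.6) = 8.667 servings → $3.47.
tempeh only: max(44/19, 5.2/2.2) = 2.364 servings → $2.48.
peanut butter + tempeh with both targets exact would need a negative amount; discard.
The minimum over all feasible corners is $2.48.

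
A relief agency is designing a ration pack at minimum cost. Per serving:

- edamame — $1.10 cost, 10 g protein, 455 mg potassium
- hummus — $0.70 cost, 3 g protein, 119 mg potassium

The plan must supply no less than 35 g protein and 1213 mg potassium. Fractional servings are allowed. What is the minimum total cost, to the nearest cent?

A basic optimal solution has at most two foods positive. Try each food alone and each pair with both targets met exactly.
edamame only: max(35/10, 1213/455) = 3.5 servings → $3.85.
hummus only: max(35/3, 1213/119) = 11.67 servings → $8.17.
edamame + hummus: intersection lies outside the first quadrant.
So the least-cost plan costs $3.85.

$3.85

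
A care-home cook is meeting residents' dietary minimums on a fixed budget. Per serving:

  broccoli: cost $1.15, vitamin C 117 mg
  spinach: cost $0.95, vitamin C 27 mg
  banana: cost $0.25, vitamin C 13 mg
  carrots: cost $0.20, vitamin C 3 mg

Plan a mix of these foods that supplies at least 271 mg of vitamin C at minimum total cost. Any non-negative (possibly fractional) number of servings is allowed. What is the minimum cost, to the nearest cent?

$2.66

Cost per mg of vitamin C: broccoli $0.0098, banana $0.0192, spinach $0.0352, carrots $0.0667.
With no serving limits, use only broccoli: 271 mg / 117 mg = 2.316 servings × $1.15 = $2.66.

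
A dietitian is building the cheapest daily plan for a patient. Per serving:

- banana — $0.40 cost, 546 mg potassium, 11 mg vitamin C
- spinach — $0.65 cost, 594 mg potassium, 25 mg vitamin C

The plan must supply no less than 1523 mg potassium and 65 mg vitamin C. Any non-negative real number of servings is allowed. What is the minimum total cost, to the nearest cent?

The cheapest plan sits at a corner of the feasible region — with two constraints it uses at most two foods.
banana only: max(1523/546, 65/11) = 5.909 servings → $2.36.
spinach only: max(1523/594, 65/25) = 2.6 servings → $1.69.
banana + spinach with both targets exact would need a negative amount; discard.
The minimum over all feasible corners is $1.69.

$1.69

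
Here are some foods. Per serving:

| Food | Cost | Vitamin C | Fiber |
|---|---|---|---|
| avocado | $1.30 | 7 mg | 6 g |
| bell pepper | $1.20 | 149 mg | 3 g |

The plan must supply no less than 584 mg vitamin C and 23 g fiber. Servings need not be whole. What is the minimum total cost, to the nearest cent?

$7.09

Two binding constraints pin down two serving amounts, so the optimal mix uses at most two foods. The candidates are each food alone (scaled to the tighter of vitamin C/fiber) and each pair with both constraints tight.
avocado only: max(584/7, 23/6) = 83.43 servings → $108.46.
bell pepper only: max(584/149, 23/3) = 7.667 servings → $9.20.
avocado + bell pepper with both tight: 1.919 servings and 3.829 servings → $7.09.
Cheapest feasible corner: $7.09.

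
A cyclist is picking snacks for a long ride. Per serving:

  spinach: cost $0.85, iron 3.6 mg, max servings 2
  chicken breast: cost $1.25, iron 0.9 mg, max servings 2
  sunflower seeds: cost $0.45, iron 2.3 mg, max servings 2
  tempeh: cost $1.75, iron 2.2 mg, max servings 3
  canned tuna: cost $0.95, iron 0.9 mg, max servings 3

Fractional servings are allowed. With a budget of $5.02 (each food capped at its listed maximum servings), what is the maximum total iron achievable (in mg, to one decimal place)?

14.8 mg

Iron per dollar: sunflower seeds 5.111, spinach 4.235, tempeh 1.257, canned tuna 0.9474, chicken breast 0.72.
Take 2 servings of sunflower seeds: spends $0.90, +4.6 mg iron (running total 4.6 mg).
Take 2 servings of spinach: spends $1.70, +7.2 mg iron (running total 11.8 mg).
Take 1.383 servings of tempeh: spends $2.42, +3.0 mg iron (running total 14.8 mg).
Greedy by best ratio exhausts the cost allowance optimally: 14.8 mg.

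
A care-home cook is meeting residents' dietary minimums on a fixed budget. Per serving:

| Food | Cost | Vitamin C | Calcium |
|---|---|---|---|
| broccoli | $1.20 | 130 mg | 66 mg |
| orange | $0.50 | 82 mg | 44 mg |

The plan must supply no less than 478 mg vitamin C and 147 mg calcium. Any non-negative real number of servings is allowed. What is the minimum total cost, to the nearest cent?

The cheapest plan sits at a corner of the feasible region — with two constraints it uses at most two foods.
broccoli only: max(478/130, 147/66) = 3.677 servings → $4.41.
orange only: max(478/82, 147/44) = 5.829 servings → $2.91.
broccoli + orange: the both-tight solution has a negative serving — not a feasible corner.
Cheapest feasible corner: $2.91.

$2.91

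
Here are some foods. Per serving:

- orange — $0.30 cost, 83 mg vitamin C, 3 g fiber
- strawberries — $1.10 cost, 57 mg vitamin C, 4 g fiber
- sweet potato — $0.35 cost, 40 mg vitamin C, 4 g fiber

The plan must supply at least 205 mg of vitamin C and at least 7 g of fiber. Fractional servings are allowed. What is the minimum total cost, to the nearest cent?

$0.74

At the optimum either one food covers both requirements or two foods hit both targets exactly; no other combination can be cheaper.
orange only: max(205/83, 7/3) = 2.47 servings → $0.74.
strawberries only: max(205/57, 7/4) = 3.596 servings → $3.96.
sweet potato only: max(205/40, 7/4) = 5.125 servings → $1.79.
orange + strawberries with both targets exact would need a negative amount; discard.
orange + sweet potato: the both-tight solution has a negative serving — not a feasible corner.
strawberries + sweet potato: intersection lies outside the first quadrant.
Cheapest feasible corner: $0.74.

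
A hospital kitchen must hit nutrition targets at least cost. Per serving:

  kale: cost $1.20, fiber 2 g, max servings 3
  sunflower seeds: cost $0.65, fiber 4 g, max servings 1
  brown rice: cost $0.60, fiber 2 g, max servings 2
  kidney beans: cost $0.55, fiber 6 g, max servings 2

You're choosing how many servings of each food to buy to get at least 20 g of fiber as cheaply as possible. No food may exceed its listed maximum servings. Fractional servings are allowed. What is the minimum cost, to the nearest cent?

$2.95

Cost per g of fiber: kidney beans $0.0917, sunflower seeds $0.1625, brown rice $0.3000, kale $0.6000.
Take 2 servings of kidney beans: +12.0 g fiber for $1.10 (total $1.10, still need 8.0 g).
Take 1 serving of sunflower seeds: +4.0 g fiber for $0.65 (total $1.75, still need 4.0 g).
Take 2 servings of brown rice: +4.0 g fiber for $1.20 (total $2.95, still need 0.0 g).
Greedy by cheapest-per-g is optimal for a single linear constraint, so the minimum cost is $2.95.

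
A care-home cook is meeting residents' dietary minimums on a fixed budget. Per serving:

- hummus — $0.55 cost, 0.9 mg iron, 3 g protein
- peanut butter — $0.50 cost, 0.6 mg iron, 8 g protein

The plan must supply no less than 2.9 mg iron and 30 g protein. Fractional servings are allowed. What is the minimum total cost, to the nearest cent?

Two binding constraints pin down two serving amounts, so the optimal mix uses at most two foods. The candidates are each food alone (scaled to the tighter of iron/protein) and each pair with both constraints tight.
hummus only: max(2.9/0.9, 30/3) = 10 servings → $5.50.
peanut butter only: max(2.9/0.6, 30/8) = 4.833 servings → $2.42.
hummus + peanut butter with both tight: 0.963 servings and 3.389 servings → $2.22.
So the least-cost plan costs $2.22.

$2.22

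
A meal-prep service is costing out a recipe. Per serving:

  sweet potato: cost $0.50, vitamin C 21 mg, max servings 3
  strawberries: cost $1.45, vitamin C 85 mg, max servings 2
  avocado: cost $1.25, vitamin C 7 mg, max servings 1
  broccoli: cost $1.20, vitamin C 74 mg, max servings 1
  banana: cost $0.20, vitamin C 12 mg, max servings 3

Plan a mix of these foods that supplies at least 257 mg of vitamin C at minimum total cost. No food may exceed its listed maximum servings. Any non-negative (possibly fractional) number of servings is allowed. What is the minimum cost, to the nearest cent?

Cost per mg of vitamin C: broccoli $0.0162, banana $0.0167, strawberries $0.0171, sweet potato $0.0238, avocado $0.1786.
Take 1 serving of broccoli: +74.0 mg vitamin C for $1.20 (total $1.20, still need 183.0 mg).
Take 3 servings of banana: +36.0 mg vitamin C for $0.60 (total $1.80, still need 147.0 mg).
Take 1.729 servings of strawberries: +147.0 mg vitamin C for $2.51 (total $4.31, still need 0.0 mg).
Filling from the cheapest source first is optimal under one linear minimum: $4.31.

$4.31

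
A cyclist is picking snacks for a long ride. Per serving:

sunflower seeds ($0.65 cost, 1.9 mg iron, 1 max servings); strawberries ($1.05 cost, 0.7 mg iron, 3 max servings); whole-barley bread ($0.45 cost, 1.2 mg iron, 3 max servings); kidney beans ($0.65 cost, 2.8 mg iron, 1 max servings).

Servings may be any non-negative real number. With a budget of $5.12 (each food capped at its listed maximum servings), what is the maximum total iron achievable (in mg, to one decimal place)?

Iron per dollar: kidney beans 4.308, sunflower seeds 2.923, whole-barley bread 2.667, strawberries 0.6667.
Take 1 serving of kidney beans: spends $0.65, +2.8 mg iron (running total 2.8 mg).
Take 1 serving of sunflower seeds: spends $0.65, +1.9 mg iron (running total 4.7 mg).
Take 3 servings of whole-barley bread: spends $1.35, +3.6 mg iron (running total 8.3 mg).
Take 2.352 servings of strawberries: spends $2.47, +1.6 mg iron (running total 9.9 mg).
Filling greedily by iron-per-dollar is optimal for one linear limit, giving 9.9 mg.

9.9 mg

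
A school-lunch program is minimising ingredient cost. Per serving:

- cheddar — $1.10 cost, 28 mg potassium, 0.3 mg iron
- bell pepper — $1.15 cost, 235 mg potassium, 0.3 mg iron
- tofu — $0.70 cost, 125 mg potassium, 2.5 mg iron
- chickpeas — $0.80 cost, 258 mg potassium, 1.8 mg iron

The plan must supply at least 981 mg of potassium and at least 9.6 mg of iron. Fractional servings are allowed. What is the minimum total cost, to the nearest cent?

$3.57

Check every corner: each single food scaled to meet both minima, and each pair solved so both constraints bind.
cheddar only: max(981/28, 9.6/0.3) = 35.04 servings → $38.54.
bell pepper only: max(981/235, 9.6/0.3) = 32 servings → $36.80.
tofu only: max(981/125, 9.6/2.5) = 7.848 servings → $5.49.
chickpeas only: max(981/258, 9.6/1.8) = 5.333 servings → $4.27.
cheddar + bell pepper with both tight: 31.59 servings and 0.4106 servings → $35.22.
cheddar + tofu: the both-tight solution has a negative serving — not a feasible corner.
cheddar + chickpeas with both tight: 26.33 servings and 0.9444 servings → $29.72.
bell pepper + tofu with both tight: 2.277 servings and 3.567 servings → $5.12.
bell pepper + chickpeas with both targets exact would need a negative amount; discard.
tofu + chickpeas with both tight: 1.693 servings and 2.982 servings → $3.57.
Cheapest feasible corner: $3.57.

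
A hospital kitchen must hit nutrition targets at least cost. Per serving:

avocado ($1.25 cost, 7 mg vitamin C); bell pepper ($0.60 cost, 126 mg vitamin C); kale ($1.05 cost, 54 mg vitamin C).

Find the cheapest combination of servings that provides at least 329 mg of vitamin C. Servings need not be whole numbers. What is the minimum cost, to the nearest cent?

Cost per mg of vitamin C: bell pepper $0.0048, kale $0.0194, avocado $0.1786.
With no serving limits, use only bell pepper: 329 mg / 126 mg = 2.611 servings × $0.60 = $1.57.

$1.57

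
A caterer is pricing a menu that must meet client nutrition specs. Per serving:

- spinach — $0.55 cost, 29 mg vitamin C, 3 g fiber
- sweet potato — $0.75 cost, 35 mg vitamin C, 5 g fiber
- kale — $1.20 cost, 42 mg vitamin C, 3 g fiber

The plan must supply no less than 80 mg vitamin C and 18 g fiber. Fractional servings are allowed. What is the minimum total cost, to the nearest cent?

With two linear requirements the optimum uses one or two foods; enumerate the corners.
spinach only: max(80/29, 18/3) = 6 servings → $3.30.
sweet potato only: max(80/35, 18/5) = 3.6 servings → $2.70.
kale only: max(80/42, 18/3) = 6 servings → $7.20.
spinach + sweet potato: the both-tight solution has a negative serving — not a feasible corner.
spinach + kale: intersection lies outside the first quadrant.
sweet potato + kale: intersection lies outside the first quadrant.
So the least-cost plan costs $2.70.

$2.70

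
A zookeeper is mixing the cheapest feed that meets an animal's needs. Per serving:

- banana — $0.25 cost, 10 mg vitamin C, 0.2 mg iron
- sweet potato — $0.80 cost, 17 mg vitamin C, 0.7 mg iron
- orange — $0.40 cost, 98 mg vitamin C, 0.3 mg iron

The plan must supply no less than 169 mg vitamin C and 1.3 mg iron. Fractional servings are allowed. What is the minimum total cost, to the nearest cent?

$1.57

At the optimum either one food covers both requirements or two foods hit both targets exactly; no other combination can be cheaper.
banana only: max(169/10, 1.3/0.2) = 16.9 servings → $4.22.
sweet potato only: max(169/17, 1.3/0.7) = 9.941 servings → $7.95.
orange only: max(169/98, 1.3/0.3) = 4.333 servings → $1.73.
banana + sweet potato: intersection lies outside the first quadrant.
banana + orange with both tight: 4.62 servings and 1.253 servings → $1.66.
sweet potato + orange with both tight: 1.208 servings and 1.515 servings → $1.57.
So the least-cost plan costs $1.57.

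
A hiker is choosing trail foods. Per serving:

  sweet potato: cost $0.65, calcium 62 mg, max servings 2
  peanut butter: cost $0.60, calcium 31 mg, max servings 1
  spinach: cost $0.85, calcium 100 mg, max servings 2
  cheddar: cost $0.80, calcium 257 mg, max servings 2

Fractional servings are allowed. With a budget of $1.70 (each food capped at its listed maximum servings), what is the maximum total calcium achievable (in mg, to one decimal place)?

525.8 mg

Calcium per dollar: cheddar 321.2, spinach 117.6, sweet potato 95.38, peanut butter 51.67.
Take 2 servings of cheddar: spends $1.60, +514.0 mg calcium (running total 514.0 mg).
Take 0.1176 servings of spinach: spends $0.10, +11.8 mg calcium (running total 525.8 mg).
Filling greedily by calcium-per-dollar is optimal for one linear limit, giving 525.8 mg.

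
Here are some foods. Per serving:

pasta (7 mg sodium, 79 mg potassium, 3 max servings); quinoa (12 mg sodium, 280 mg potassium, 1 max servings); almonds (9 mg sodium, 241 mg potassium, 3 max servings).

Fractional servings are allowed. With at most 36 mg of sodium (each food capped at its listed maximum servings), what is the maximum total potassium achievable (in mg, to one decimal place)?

Potassium per mg sodium: almonds 26.78, quinoa 23.33, pasta 11.29.
Take 3 servings of almonds: uses 27 mg sodium, +723.0 mg potassium (running total 723.0 mg).
Take 0.75 servings of quinoa: uses 9 mg sodium, +210.0 mg potassium (running total 933.0 mg).
Greedy by best ratio exhausts the sodium allowance optimally: 933.0 mg.

933.0 mg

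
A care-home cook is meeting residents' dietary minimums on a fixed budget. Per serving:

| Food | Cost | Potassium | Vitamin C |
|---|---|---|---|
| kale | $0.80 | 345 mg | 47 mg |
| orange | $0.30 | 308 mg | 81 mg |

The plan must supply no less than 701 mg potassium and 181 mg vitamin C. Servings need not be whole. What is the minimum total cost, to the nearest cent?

An LP optimum is at a vertex; with two nutrient constraints at most two foods are used. Check each candidate.
kale only: max(701/345, 181/47) = 3.851 servings → $3.08.
orange only: max(701/308, 181/81) = 2.276 servings → $0.68.
kale + orange with both tight: 0.07669 servings and 2.19 servings → $0.72.
The minimum over all feasible corners is $0.68.

$0.68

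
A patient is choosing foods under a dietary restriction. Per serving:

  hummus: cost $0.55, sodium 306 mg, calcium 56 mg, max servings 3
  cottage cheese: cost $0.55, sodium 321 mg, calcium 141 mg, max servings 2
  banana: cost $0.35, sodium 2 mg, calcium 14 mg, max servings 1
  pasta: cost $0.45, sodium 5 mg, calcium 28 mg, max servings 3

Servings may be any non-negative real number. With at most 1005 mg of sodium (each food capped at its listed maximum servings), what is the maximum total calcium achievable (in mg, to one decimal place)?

Calcium per mg sodium: banana 7, pasta 5.6, cottage cheese 0.4393, hummus 0.183.
Take 1 serving of banana: uses 2 mg sodium, +14.0 mg calcium (running total 14.0 mg).
Take 3 servings of pasta: uses 15 mg sodium, +84.0 mg calcium (running total 98.0 mg).
Take 2 servings of cottage cheese: uses 642 mg sodium, +282.0 mg calcium (running total 380.0 mg).
Take 1.131 servings of hummus: uses 346 mg sodium, +63.3 mg calcium (running total 443.3 mg).
Greedy by best ratio exhausts the sodium allowance optimally: 443.3 mg.

443.3 mg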